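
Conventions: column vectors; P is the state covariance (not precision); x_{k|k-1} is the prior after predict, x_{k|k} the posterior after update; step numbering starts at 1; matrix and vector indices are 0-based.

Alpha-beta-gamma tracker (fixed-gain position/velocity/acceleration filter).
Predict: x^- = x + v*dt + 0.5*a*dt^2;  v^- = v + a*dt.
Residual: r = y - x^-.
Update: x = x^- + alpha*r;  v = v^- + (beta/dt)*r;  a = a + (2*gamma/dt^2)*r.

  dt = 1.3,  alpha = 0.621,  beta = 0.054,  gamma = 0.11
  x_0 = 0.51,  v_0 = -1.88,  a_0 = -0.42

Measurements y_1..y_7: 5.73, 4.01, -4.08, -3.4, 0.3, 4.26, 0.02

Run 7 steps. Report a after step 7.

a_post = 0.2612

step 1: x_pred=-2.2889  r=8.0189  x^+=2.6908  v^+=-2.0929  a^+=0.6239
step 2: x_pred=0.4972  r=3.5128  x^+=2.6787  v^+=-1.1359  a^+=1.0812
step 3: x_pred=2.1155  r=-6.1955  x^+=-1.7319  v^+=0.0122  a^+=0.2746
step 4: x_pred=-1.4839  r=-1.9161  x^+=-2.6738  v^+=0.2897  a^+=0.0252
step 5: x_pred=-2.2759  r=2.5759  x^+=-0.6763  v^+=0.4294  a^+=0.3605
step 6: x_pred=0.1867  r=4.0733  x^+=2.7162  v^+=1.0674  a^+=0.8908
step 7: x_pred=4.8565  r=-4.8365  x^+=1.8530  v^+=2.0245  a^+=0.2612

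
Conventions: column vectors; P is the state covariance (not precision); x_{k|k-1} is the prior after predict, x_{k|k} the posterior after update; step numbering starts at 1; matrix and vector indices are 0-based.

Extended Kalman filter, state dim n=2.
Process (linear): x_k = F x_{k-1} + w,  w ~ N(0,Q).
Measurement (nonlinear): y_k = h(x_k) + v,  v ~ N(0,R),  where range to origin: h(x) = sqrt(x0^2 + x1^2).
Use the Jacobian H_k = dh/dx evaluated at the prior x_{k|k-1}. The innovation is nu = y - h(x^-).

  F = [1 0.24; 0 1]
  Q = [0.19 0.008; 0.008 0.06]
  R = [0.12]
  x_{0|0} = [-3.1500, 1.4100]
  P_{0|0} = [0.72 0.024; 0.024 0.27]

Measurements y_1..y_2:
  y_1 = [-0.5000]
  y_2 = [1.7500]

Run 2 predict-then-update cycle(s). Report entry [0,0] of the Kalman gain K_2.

step 1: x^-=[-2.8116, 1.4100]  P^-=[0.9371 0.0968; 0.0968 0.3300]  H_jac=[-0.8939 0.4483]  S=[0.8575]  K=[-0.9262; 0.0716]  nu=[-3.6453]  x^+=[0.5649, 1.1490]  P^+=[0.2014 0.1537; 0.1537 0.3256]
step 2: x^-=[0.8406, 1.1490]  P^-=[0.4839 0.2398; 0.2398 0.3856]  H_jac=[0.5905 0.8071]  S=[0.7685]  K=[0.6237; 0.5893]  nu=[0.3264]  x^+=[1.0442, 1.3413]  P^+=[0.1850 -0.0426; -0.0426 0.1188]

K[0,0] = 0.6237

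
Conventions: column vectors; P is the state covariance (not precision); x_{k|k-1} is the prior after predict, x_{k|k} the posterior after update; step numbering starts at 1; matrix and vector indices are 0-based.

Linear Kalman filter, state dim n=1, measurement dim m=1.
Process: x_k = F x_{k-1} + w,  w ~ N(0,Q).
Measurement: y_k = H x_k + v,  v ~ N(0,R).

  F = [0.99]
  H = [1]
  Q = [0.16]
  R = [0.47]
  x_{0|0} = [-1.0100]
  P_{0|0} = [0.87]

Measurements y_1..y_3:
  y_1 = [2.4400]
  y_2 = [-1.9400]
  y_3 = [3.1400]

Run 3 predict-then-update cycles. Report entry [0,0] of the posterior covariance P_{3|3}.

P_post[0,0] = 0.2136

step 1: x^-=[-0.9999]  P^-=[1.0127]  S=[1.4827]  K=[0.6830]  nu=[3.4399]  x^+=[1.3496]  P^+=[0.3210]
step 2: x^-=[1.3361]  P^-=[0.4746]  S=[0.9446]  K=[0.5024]  nu=[-3.2761]  x^+=[-0.3100]  P^+=[0.2362]
step 3: x^-=[-0.3069]  P^-=[0.3915]  S=[0.8615]  K=[0.4544]  nu=[3.4469]  x^+=[1.2594]  P^+=[0.2136]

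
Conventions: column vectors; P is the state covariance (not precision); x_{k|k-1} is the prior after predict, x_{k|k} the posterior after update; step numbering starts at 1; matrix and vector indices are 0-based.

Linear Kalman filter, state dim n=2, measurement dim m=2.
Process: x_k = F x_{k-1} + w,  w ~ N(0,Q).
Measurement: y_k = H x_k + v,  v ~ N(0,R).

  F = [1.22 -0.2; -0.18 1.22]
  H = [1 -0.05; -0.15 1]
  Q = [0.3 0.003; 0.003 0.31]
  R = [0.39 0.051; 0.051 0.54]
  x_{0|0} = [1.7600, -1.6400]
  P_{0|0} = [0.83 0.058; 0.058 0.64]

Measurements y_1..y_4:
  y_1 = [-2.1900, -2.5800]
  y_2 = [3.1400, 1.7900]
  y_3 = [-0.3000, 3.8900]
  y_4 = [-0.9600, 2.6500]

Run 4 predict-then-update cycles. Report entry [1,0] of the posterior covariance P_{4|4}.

step 1: x^-=[2.4752, -2.3176]  P^-=[1.5327 -0.2470; -0.2470 1.2640]  S=[1.9505 -0.4910; -0.4910 1.9126]  K=[0.7797 -0.0492; 0.0130 0.6836]  nu=[-4.7811, 0.1089]  x^+=[-1.2581, -2.3055]  P^+=[0.3045 0.0589; 0.0589 0.3786]
step 2: x^-=[-1.0737, -2.5862]  P^-=[0.7397 -0.0665; -0.0665 0.8576]  S=[1.1385 -0.1698; -0.1698 1.4342]  K=[0.6456 -0.0473; -0.0059 0.6042]  nu=[4.0844, 4.2151]  x^+=[1.3637, -0.0637]  P^+=[0.2516 0.0451; 0.0451 0.3327]
step 3: x^-=[1.6765, -0.3231]  P^-=[0.6658 -0.0646; -0.0646 0.7936]  S=[1.0642 -0.1537; -0.1537 1.3680]  K=[0.6214 -0.0505; -0.0135 0.5857]  nu=[-1.9927, 4.4646]  x^+=[0.2131, 2.3186]  P^+=[0.2418 0.0407; 0.0407 0.3217]
step 4: x^-=[-0.2038, 2.7903]  P^-=[0.6529 -0.0665; -0.0665 0.7788]  S=[1.0515 -0.1529; -0.1529 1.3534]  K=[0.6165 -0.0519; -0.0158 0.5810]  nu=[-0.6167, -0.1709]  x^+=[-0.5751, 2.7008]  P^+=[0.2398 0.0394; 0.0394 0.3188]

P_post[1,0] = 0.0394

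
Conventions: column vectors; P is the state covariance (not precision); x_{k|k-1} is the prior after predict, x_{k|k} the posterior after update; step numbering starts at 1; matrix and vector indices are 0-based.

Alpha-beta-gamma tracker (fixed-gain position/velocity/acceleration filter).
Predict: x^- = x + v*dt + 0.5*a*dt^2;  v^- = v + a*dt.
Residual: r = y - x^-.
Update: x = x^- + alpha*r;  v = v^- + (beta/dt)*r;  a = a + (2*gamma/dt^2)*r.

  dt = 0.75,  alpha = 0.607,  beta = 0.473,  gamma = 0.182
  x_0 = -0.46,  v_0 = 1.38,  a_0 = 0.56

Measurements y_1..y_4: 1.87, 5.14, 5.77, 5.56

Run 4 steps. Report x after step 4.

step 1: x_pred=0.7325  r=1.1375  x^+=1.4230  v^+=2.5174  a^+=1.2961
step 2: x_pred=3.6755  r=1.4645  x^+=4.5645  v^+=4.4130  a^+=2.2438
step 3: x_pred=8.5053  r=-2.7353  x^+=6.8450  v^+=4.3708  a^+=0.4737
step 4: x_pred=10.2563  r=-4.6963  x^+=7.4057  v^+=1.7643  a^+=-2.5653

x_post = 7.4057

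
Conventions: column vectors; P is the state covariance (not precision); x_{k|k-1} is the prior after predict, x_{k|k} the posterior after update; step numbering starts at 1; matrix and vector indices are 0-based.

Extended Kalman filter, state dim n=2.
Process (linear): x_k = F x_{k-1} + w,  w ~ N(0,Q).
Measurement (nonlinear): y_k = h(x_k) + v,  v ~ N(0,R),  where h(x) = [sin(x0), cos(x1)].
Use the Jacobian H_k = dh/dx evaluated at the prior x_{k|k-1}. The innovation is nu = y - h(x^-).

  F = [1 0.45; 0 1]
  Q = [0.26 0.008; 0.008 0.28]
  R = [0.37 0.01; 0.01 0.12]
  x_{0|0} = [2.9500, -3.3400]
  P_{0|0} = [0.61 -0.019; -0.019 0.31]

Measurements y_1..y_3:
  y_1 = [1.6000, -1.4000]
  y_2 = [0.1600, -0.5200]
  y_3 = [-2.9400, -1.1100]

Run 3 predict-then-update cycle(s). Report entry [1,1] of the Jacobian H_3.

H_jac[1,1] = 0.5233

step 1: x^-=[1.4470, -3.3400]  P^-=[0.9157 0.1285; 0.1285 0.5900]  H_jac=[0.1235 0.0000; 0.0000 -0.1971]  S=[0.3840 0.0069; 0.0069 0.1429]  K=[0.2979 -0.1915; 0.0559 -0.8164]  nu=[0.6077, -0.4196]  x^+=[1.7084, -2.9634]  P^+=[0.8771 0.1015; 0.1015 0.4942]
step 2: x^-=[0.3748, -2.9634]  P^-=[1.3286 0.3319; 0.3319 0.7742]  H_jac=[0.9306 0.0000; 0.0000 0.1772]  S=[1.5205 0.0647; 0.0647 0.1443]  K=[0.8113 0.0437; 0.1658 0.8763]  nu=[-0.2061, 0.4642]  x^+=[0.2279, -2.5909]  P^+=[0.3230 0.0753; 0.0753 0.6027]
step 3: x^-=[-0.9380, -2.5909]  P^-=[0.7729 0.3546; 0.3546 0.8827]  H_jac=[0.5914 0.0000; 0.0000 0.5233]  S=[0.6403 0.1197; 0.1197 0.3617]  K=[0.6587 0.2949; 0.0945 1.2457]  nu=[-2.1336, -0.2578]  x^+=[-2.4195, -3.1138]  P^+=[0.4171 0.0802; 0.0802 0.2875]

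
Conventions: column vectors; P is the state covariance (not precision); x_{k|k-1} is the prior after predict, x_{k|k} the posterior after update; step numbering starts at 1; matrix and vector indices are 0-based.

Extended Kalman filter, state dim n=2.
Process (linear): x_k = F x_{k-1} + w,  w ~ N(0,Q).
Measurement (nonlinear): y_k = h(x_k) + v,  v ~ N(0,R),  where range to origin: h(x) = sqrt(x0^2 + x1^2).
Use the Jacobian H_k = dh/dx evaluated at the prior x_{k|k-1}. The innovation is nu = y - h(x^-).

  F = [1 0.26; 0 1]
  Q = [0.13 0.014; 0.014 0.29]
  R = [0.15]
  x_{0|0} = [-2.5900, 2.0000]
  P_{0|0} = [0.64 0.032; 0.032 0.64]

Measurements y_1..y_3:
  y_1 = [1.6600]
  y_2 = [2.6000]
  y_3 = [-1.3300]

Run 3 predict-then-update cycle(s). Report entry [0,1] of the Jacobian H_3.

step 1: x^-=[-2.0700, 2.0000]  P^-=[0.8299 0.2124; 0.2124 0.9300]  H_jac=[-0.7192 0.6948]  S=[0.8160]  K=[-0.5506; 0.6048]  nu=[-1.2184]  x^+=[-1.3992, 1.2632]  P^+=[0.5826 0.4841; 0.4841 0.6316]
step 2: x^-=[-1.0708, 1.2632]  P^-=[1.0070 0.6623; 0.6623 0.9216]  H_jac=[-0.6466 0.7628]  S=[0.4539]  K=[-0.3214; 0.6053]  nu=[0.9440]  x^+=[-1.3742, 1.8346]  P^+=[0.9601 0.7506; 0.7506 0.7553]
step 3: x^-=[-0.8972, 1.8346]  P^-=[1.5314 0.9610; 0.9610 1.0453]  H_jac=[-0.4393 0.8983]  S=[0.5306]  K=[0.3590; 0.9740]  nu=[-3.3722]  x^+=[-2.1077, -1.4501]  P^+=[1.4631 0.7755; 0.7755 0.5419]

H_jac[0,1] = 0.8983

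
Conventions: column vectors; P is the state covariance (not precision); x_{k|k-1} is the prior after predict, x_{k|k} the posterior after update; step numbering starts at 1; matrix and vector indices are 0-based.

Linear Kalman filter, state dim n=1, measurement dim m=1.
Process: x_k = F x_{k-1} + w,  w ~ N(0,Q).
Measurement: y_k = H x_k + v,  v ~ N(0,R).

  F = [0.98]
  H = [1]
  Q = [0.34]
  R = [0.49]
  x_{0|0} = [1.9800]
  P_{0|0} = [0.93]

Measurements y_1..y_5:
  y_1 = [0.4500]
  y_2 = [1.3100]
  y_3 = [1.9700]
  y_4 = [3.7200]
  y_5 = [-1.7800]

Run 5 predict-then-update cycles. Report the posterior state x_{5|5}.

x_post = [0.2312]

step 1: x^-=[1.9404]  P^-=[1.2332]  S=[1.7232]  K=[0.7156]  nu=[-1.4904]  x^+=[0.8738]  P^+=[0.3507]
step 2: x^-=[0.8563]  P^-=[0.6768]  S=[1.1668]  K=[0.5800]  nu=[0.4537]  x^+=[1.1195]  P^+=[0.2842]
step 3: x^-=[1.0971]  P^-=[0.6130]  S=[1.1030]  K=[0.5557]  nu=[0.8729]  x^+=[1.5822]  P^+=[0.2723]
step 4: x^-=[1.5506]  P^-=[0.6015]  S=[1.0915]  K=[0.5511]  nu=[2.1694]  x^+=[2.7461]  P^+=[0.2700]
step 5: x^-=[2.6912]  P^-=[0.5993]  S=[1.0893]  K=[0.5502]  nu=[-4.4712]  x^+=[0.2312]  P^+=[0.2696]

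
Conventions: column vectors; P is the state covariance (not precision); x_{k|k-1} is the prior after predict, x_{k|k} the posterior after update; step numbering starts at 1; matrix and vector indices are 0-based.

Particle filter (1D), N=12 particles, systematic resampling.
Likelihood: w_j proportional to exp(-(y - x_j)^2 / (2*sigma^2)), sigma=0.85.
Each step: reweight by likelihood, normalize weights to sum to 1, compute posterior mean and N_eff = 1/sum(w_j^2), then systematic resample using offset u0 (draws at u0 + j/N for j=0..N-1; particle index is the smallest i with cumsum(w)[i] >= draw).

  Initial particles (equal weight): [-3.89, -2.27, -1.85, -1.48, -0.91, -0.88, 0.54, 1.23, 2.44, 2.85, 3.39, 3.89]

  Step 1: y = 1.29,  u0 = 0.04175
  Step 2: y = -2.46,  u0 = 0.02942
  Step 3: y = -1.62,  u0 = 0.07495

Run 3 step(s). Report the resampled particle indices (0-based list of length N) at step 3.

resampled_idx = [0, 1, 2, 3, 4, 5, 6, 7, 8, 9, 10, 11]

step 1: w=[0.0000, 0.0001, 0.0005, 0.0021, 0.0146, 0.0160, 0.2826, 0.4161, 0.1670, 0.0774, 0.0197, 0.0039]  mean=1.3430  Neff=3.4750  idx=[6, 6, 6, 6, 7, 7, 7, 7, 7, 8, 8, 9]
step 2: w=[0.2378, 0.2378, 0.2378, 0.2378, 0.0097, 0.0097, 0.0097, 0.0097, 0.0097, 0.0000, 0.0000, 0.0000]  mean=0.5737  Neff=4.4112  idx=[0, 0, 0, 1, 1, 1, 2, 2, 2, 3, 3, 3]
step 3: w=[0.0833, 0.0833, 0.0833, 0.0833, 0.0833, 0.0833, 0.0833, 0.0833, 0.0833, 0.0833, 0.0833, 0.0833]  mean=0.5400  Neff=12.0000  idx=[0, 1, 2, 3, 4, 5, 6, 7, 8, 9, 10, 11]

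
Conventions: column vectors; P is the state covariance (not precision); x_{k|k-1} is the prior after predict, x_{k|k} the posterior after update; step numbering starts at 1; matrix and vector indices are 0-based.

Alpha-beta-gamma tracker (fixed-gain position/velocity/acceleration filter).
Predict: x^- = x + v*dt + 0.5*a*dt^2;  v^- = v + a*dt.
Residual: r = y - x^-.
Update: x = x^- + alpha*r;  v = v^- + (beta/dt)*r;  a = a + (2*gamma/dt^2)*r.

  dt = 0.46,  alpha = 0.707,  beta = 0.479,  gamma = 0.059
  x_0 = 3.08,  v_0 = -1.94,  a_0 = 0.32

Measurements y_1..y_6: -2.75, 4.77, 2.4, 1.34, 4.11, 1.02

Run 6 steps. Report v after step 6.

step 1: x_pred=2.2215  r=-4.9715  x^+=-1.2934  v^+=-6.9696  a^+=-2.4524
step 2: x_pred=-4.7588  r=9.5288  x^+=1.9781  v^+=1.8247  a^+=2.8615
step 3: x_pred=3.1202  r=-0.7202  x^+=2.6110  v^+=2.3911  a^+=2.4598
step 4: x_pred=3.9712  r=-2.6312  x^+=2.1109  v^+=0.7828  a^+=0.9926
step 5: x_pred=2.5760  r=1.5340  x^+=3.6605  v^+=2.8367  a^+=1.8480
step 6: x_pred=5.1609  r=-4.1409  x^+=2.2333  v^+=-0.6252  a^+=-0.4612

v_post = -0.6252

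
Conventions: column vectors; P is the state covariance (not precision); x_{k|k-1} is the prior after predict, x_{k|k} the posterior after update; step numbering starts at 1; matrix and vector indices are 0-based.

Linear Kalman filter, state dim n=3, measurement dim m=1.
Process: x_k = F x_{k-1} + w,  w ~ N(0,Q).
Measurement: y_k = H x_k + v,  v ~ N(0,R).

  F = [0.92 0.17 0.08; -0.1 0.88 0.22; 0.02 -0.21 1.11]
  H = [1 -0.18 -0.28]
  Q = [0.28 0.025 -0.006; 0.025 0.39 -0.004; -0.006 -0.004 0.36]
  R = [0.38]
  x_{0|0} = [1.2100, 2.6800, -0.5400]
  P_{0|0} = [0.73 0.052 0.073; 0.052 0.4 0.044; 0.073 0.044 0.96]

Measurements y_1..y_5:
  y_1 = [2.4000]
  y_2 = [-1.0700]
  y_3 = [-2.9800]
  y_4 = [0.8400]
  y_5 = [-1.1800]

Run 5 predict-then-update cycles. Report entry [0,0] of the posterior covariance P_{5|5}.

step 1: x^-=[1.5256, 2.1186, -1.1380]  P^-=[0.9438 0.0947 0.1508; 0.0947 0.7582 0.1902; 0.1508 0.1902 1.5430]  S=[1.3700]  K=[0.6456; -0.0694; -0.2303]  nu=[0.9371]  x^+=[2.1306, 2.0536, -1.3538]  P^+=[0.3727 0.1561 0.3545; 0.1561 0.7516 0.1683; 0.3545 0.1683 1.4704]
step 2: x^-=[2.2010, 1.2963, -1.8914]  P^-=[0.7322 0.3398 0.4665; 0.3398 1.0691 0.3403; 0.4665 0.3403 2.1409]  S=[0.9654]  K=[0.5598; 0.0539; -0.2012]  nu=[-3.5673]  x^+=[0.2042, 1.1039, -1.1737]  P^+=[0.4297 0.3106 0.5752; 0.3106 1.0662 0.3508; 0.5752 0.3508 2.1018]
step 3: x^-=[0.2816, 0.6928, -1.5305]  P^-=[0.8793 0.5778 0.7401; 0.5778 1.3776 0.5885; 0.7401 0.5885 2.8562]  S=[0.9647]  K=[0.5889; 0.1711; -0.1716]  nu=[-3.5655]  x^+=[-1.8179, 0.0826, -0.9187]  P^+=[0.5448 0.4806 0.8376; 0.4806 1.3493 0.6168; 0.8376 0.6168 2.8278]
step 4: x^-=[-1.7319, 0.0524, -1.0735]  P^-=[1.0886 0.8368 1.0785; 0.8368 1.6946 0.9394; 1.0785 0.9394 3.6495]  S=[0.9992]  K=[0.6366; 0.2689; -0.1126]  nu=[2.2808]  x^+=[-0.2801, 0.6658, -1.3302]  P^+=[0.6837 0.6657 1.1501; 0.6657 1.6223 0.9696; 1.1501 0.9696 3.6368]
step 5: x^-=[-0.2509, 0.3212, -1.6219]  P^-=[1.3328 1.1245 1.4882; 1.1245 2.0369 1.3884; 1.4882 1.3884 4.5062]  S=[1.0338]  K=[0.6904; 0.3571; -0.0226]  nu=[-1.3254]  x^+=[-1.1659, -0.1521, -1.5919]  P^+=[0.8401 0.8697 1.5044; 0.8697 1.9050 1.3967; 1.5044 1.3967 4.5056]

P_post[0,0] = 0.8401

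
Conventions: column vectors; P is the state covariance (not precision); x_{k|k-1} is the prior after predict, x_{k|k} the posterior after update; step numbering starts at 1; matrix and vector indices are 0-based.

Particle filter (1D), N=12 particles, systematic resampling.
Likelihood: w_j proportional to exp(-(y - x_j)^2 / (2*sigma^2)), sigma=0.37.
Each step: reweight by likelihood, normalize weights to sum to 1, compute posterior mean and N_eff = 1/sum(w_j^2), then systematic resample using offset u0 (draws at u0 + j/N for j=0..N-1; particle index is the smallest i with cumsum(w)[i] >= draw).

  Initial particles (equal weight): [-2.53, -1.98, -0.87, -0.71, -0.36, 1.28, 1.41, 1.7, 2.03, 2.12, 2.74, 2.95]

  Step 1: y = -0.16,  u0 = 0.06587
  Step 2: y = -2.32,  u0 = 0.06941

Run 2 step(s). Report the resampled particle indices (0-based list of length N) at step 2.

resampled_idx = [0, 0, 0, 0, 0, 0, 0, 0, 1, 2, 3, 3]

step 1: w=[0.0000, 0.0000, 0.1171, 0.2445, 0.6379, 0.0004, 0.0001, 0.0000, 0.0000, 0.0000, 0.0000, 0.0000]  mean=-0.5045  Neff=2.0816  idx=[2, 3, 3, 3, 4, 4, 4, 4, 4, 4, 4, 4]
step 2: w=[0.6597, 0.1104, 0.1104, 0.1104, 0.0012, 0.0012, 0.0012, 0.0012, 0.0012, 0.0012, 0.0012, 0.0012]  mean=-0.8123  Neff=2.1195  idx=[0, 0, 0, 0, 0, 0, 0, 0, 1, 2, 3, 3]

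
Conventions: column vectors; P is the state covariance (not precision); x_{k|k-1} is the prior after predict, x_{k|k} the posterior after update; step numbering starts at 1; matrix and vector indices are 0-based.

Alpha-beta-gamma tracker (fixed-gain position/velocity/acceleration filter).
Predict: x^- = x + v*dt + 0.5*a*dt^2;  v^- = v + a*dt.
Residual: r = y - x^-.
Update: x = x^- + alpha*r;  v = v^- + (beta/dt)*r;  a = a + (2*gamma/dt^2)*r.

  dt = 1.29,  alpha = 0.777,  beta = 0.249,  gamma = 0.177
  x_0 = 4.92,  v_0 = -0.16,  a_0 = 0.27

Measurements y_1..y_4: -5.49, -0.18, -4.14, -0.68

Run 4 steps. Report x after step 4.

step 1: x_pred=4.9383  r=-10.4283  x^+=-3.1645  v^+=-1.8246  a^+=-1.9484
step 2: x_pred=-7.1394  r=6.9594  x^+=-1.7319  v^+=-2.9947  a^+=-0.4679
step 3: x_pred=-5.9844  r=1.8444  x^+=-4.5513  v^+=-3.2423  a^+=-0.0756
step 4: x_pred=-8.7967  r=8.1167  x^+=-2.4900  v^+=-1.7731  a^+=1.6511

x_post = -2.4900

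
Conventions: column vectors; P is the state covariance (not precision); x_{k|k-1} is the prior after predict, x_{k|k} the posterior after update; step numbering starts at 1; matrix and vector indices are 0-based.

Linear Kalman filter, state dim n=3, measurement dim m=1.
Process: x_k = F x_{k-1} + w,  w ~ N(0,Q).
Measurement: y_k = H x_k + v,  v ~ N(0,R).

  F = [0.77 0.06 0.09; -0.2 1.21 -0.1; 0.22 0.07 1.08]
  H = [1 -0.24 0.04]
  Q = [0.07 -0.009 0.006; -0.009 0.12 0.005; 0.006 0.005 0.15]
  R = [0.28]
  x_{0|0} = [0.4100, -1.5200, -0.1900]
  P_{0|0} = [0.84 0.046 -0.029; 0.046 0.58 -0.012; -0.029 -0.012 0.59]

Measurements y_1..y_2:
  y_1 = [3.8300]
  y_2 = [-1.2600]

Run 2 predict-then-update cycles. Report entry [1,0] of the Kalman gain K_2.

step 1: x^-=[0.2074, -1.9022, -0.2214]  P^-=[0.5750 -0.0577 0.1856; -0.0577 0.9882 -0.0436; 0.1856 -0.0436 0.8675]  S=[0.9567]  K=[0.6233; -0.3101; 0.2412]  nu=[3.1749]  x^+=[2.1862, -2.8866, 0.5445]  P^+=[0.2034 0.1271 0.0418; 0.1271 0.8962 0.0279; 0.0418 0.0279 0.8118]
step 2: x^-=[1.5592, -3.9845, 0.8670]  P^-=[0.2182 0.1333 0.1692; 0.1333 1.3817 0.0427; 0.1692 0.0427 1.1391]  S=[0.5284]  K=[0.3653; -0.3721; 0.3871]  nu=[-3.8102]  x^+=[0.1675, -2.5666, -0.6079]  P^+=[0.1477 0.2051 0.0945; 0.2051 1.3086 0.1188; 0.0945 0.1188 1.0600]

K[1,0] = -0.3721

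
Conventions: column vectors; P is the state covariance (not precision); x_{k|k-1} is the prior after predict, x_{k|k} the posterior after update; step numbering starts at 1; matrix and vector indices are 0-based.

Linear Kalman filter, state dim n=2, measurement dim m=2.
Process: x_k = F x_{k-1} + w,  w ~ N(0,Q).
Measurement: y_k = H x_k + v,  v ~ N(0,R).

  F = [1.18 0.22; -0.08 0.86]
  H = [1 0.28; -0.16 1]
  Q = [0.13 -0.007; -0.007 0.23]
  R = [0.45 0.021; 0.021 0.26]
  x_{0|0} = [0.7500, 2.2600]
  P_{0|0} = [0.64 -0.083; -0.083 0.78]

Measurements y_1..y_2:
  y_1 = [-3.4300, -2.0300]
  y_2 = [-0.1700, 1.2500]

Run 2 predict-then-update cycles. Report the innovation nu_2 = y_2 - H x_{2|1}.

step 1: x^-=[1.3822, 1.8836]  P^-=[1.0158 -0.0026; -0.0026 0.8224]  S=[1.5288 0.0863; 0.0863 1.1092]  K=[0.6753 -0.2014; 0.1075 0.7334]  nu=[-5.3396, -3.6924]  x^+=[-1.4801, -1.3987]  P^+=[0.2970 0.0093; 0.0093 0.1944]
step 2: x^-=[-2.0543, -1.0845]  P^-=[0.5579 0.0111; 0.0111 0.3744]  S=[1.0434 0.0472; 0.0472 0.6452]  K=[0.5449 -0.1610; 0.0853 0.5714]  nu=[2.1879, 2.0058]  x^+=[-1.1850, 0.2481]  P^+=[0.2396 0.0079; 0.0079 0.1516]

innov = [2.1879, 2.0058]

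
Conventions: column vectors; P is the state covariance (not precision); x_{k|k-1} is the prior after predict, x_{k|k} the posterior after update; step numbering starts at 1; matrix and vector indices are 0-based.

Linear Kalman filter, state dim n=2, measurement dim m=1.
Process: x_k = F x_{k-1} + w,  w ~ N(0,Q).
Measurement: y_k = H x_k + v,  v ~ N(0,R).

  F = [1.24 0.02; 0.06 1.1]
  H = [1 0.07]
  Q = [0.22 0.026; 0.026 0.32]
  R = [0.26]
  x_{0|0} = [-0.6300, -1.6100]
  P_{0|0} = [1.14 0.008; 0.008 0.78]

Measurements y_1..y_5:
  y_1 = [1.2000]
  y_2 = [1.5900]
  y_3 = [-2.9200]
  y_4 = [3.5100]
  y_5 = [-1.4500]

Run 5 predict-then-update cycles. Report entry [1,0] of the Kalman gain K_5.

step 1: x^-=[-0.8134, -1.8088]  P^-=[1.9736 0.1389; 0.1389 1.2690]  S=[2.2592]  K=[0.8779; 0.1008]  nu=[2.1400]  x^+=[1.0652, -1.5931]  P^+=[0.2325 -0.0610; -0.0610 1.2460]
step 2: x^-=[1.2890, -1.6885]  P^-=[0.5750 -0.0126; -0.0126 1.8205]  S=[0.8421]  K=[0.6817; 0.1364]  nu=[0.4192]  x^+=[1.5748, -1.6313]  P^+=[0.1836 -0.0909; -0.0909 1.8048]
step 3: x^-=[1.9201, -1.7000]  P^-=[0.4985 -0.0447; -0.0447 2.4925]  S=[0.7645]  K=[0.6480; 0.1698]  nu=[-4.7211]  x^+=[-1.1393, -2.5014]  P^+=[0.1775 -0.1288; -0.1288 2.4704]
step 4: x^-=[-1.4627, -2.8199]  P^-=[0.4875 -0.0823; -0.0823 3.2929]  S=[0.7521]  K=[0.6405; 0.1971]  nu=[5.1701]  x^+=[1.8489, -1.8010]  P^+=[0.1789 -0.1772; -0.1772 3.2636]
step 5: x^-=[2.2566, -1.8702]  P^-=[0.4877 -0.1308; -0.1308 4.2463]  S=[0.7501]  K=[0.6379; 0.2218]  nu=[-3.5757]  x^+=[-0.0242, -2.6634]  P^+=[0.1824 -0.2370; -0.2370 4.2093]

K[1,0] = 0.2218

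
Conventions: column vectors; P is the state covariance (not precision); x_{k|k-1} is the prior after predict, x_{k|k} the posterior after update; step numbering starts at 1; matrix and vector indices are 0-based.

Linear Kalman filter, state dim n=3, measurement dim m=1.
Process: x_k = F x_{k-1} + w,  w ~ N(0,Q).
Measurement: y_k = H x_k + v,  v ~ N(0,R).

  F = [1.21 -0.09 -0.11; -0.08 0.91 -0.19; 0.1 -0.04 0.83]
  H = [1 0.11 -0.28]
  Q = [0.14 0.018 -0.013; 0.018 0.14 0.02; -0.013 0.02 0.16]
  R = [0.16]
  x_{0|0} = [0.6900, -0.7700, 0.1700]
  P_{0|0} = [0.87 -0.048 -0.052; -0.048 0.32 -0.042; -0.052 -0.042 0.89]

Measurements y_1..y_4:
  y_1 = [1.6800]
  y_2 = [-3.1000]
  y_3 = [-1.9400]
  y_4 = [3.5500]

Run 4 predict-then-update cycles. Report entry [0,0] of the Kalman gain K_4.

step 1: x^-=[0.8855, -0.7882, 0.2409]  P^-=[1.4506 -0.1120 -0.0338; -0.1120 0.4626 -0.1711; -0.0338 -0.1711 0.7769]  S=[1.6819]  K=[0.8608; -0.0079; -0.1606]  nu=[0.9487]  x^+=[1.7021, -0.7957, 0.0885]  P^+=[0.2044 -0.1006 0.1987; -0.1006 0.4625 -0.1732; 0.1987 -0.1732 0.7335]
step 2: x^-=[2.1214, -0.8770, 0.2755]  P^-=[0.4175 -0.1654 0.1618; -0.1654 0.6314 -0.2727; 0.1618 -0.2727 0.7134]  S=[0.5309]  K=[0.6668; -0.0370; -0.1280]  nu=[-5.0478]  x^+=[-1.2447, -0.6905, 0.9217]  P^+=[0.1814 -0.1524 0.2071; -0.1524 0.6307 -0.2752; 0.2071 -0.2752 0.7047]
step 3: x^-=[-1.5453, -0.7039, 0.6681]  P^-=[0.3919 -0.2283 0.1807; -0.2283 0.8125 -0.3576; 0.1807 -0.3576 0.7022]  S=[0.4874]  K=[0.6487; -0.0796; -0.1133]  nu=[-0.1302]  x^+=[-1.6298, -0.6935, 0.6829]  P^+=[0.1868 -0.2031 0.2165; -0.2031 0.8094 -0.3620; 0.2165 -0.3620 0.6959]
step 4: x^-=[-1.9847, -0.6305, 0.4316]  P^-=[0.4079 -0.2948 0.2012; -0.2948 0.9979 -0.4345; 0.2012 -0.4345 0.7042]  S=[0.4844]  K=[0.6588; -0.1308; -0.0904]  nu=[5.7249]  x^+=[1.7867, -1.3793, -0.0860]  P^+=[0.1976 -0.2530 0.2300; -0.2530 0.9896 -0.4402; 0.2300 -0.4402 0.7002]

K[0,0] = 0.6588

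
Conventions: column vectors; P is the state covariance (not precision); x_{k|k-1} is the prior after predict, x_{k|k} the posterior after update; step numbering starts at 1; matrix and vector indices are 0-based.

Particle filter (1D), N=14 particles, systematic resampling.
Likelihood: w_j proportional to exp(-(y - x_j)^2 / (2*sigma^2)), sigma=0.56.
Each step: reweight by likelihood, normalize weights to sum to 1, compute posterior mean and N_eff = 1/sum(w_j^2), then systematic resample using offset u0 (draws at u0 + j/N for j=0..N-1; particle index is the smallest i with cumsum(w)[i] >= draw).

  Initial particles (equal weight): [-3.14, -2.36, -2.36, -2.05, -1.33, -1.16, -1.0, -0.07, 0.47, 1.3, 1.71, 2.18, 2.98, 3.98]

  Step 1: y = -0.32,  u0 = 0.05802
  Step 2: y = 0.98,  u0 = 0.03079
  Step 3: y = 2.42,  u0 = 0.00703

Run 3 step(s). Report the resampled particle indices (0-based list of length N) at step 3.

step 1: w=[0.0000, 0.0006, 0.0006, 0.0037, 0.0854, 0.1410, 0.2078, 0.3931, 0.1606, 0.0066, 0.0006, 0.0000, 0.0000, 0.0000]  mean=-0.4376  Neff=3.9878  idx=[4, 5, 5, 6, 6, 6, 7, 7, 7, 7, 7, 8, 8, 8]
step 2: w=[0.0001, 0.0002, 0.0002, 0.0007, 0.0007, 0.0007, 0.0605, 0.0605, 0.0605, 0.0605, 0.0605, 0.2317, 0.2317, 0.2317]  mean=0.3028  Neff=5.5767  idx=[6, 7, 8, 10, 11, 11, 11, 11, 12, 12, 12, 13, 13, 13]
step 3: w=[0.0022, 0.0022, 0.0022, 0.0022, 0.0991, 0.0991, 0.0991, 0.0991, 0.0991, 0.0991, 0.0991, 0.0991, 0.0991, 0.0991]  mean=0.4653  Neff=10.1738  idx=[3, 4, 5, 6, 6, 7, 8, 9, 9, 10, 11, 11, 12, 13]

resampled_idx = [3, 4, 5, 6, 6, 7, 8, 9, 9, 10, 11, 11, 12, 13]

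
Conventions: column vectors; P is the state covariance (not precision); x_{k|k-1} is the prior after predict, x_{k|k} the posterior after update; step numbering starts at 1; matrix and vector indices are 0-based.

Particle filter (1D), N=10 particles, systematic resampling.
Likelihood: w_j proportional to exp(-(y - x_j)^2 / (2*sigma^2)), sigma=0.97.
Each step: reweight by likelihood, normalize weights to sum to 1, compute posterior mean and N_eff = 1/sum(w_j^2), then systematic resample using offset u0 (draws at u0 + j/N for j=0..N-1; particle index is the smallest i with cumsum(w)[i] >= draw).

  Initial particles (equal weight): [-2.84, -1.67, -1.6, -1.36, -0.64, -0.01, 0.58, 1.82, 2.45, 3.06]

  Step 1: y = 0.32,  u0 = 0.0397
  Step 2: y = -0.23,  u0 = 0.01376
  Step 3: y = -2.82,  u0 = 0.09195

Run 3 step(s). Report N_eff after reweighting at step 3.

step 1: w=[0.0014, 0.0356, 0.0412, 0.0652, 0.1790, 0.2757, 0.2818, 0.0884, 0.0262, 0.0054]  mean=0.0696  Neff=4.9204  idx=[2, 3, 4, 5, 5, 5, 6, 6, 6, 7]
step 2: w=[0.0532, 0.0731, 0.1318, 0.1405, 0.1405, 0.1405, 0.1017, 0.1017, 0.1017, 0.0154]  mean=-0.0680  Neff=8.6209  idx=[0, 1, 2, 3, 4, 4, 5, 6, 7, 8]
step 3: w=[0.4916, 0.3493, 0.0868, 0.0163, 0.0163, 0.0163, 0.0163, 0.0023, 0.0023, 0.0023]  mean=-1.3138  Neff=2.6857  idx=[0, 0, 0, 0, 1, 1, 1, 1, 2, 6]

N_eff = 2.6857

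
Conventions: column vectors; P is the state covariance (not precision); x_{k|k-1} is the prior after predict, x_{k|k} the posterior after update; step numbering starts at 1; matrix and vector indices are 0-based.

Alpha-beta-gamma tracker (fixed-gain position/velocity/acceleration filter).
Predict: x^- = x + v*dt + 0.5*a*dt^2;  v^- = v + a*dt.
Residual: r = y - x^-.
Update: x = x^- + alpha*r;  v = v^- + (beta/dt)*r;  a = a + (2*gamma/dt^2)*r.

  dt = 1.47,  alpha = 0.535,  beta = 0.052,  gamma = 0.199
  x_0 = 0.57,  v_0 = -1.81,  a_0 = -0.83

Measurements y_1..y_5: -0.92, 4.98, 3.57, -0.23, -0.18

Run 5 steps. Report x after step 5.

step 1: x_pred=-2.9875  r=2.0675  x^+=-1.8814  v^+=-2.9570  a^+=-0.4492
step 2: x_pred=-6.7135  r=11.6935  x^+=-0.4575  v^+=-3.2037  a^+=1.7045
step 3: x_pred=-3.3252  r=6.8952  x^+=0.3637  v^+=-0.4541  a^+=2.9745
step 4: x_pred=2.9100  r=-3.1400  x^+=1.2301  v^+=3.8073  a^+=2.3962
step 5: x_pred=9.4158  r=-9.5958  x^+=4.2821  v^+=6.9902  a^+=0.6288

x_post = 4.2821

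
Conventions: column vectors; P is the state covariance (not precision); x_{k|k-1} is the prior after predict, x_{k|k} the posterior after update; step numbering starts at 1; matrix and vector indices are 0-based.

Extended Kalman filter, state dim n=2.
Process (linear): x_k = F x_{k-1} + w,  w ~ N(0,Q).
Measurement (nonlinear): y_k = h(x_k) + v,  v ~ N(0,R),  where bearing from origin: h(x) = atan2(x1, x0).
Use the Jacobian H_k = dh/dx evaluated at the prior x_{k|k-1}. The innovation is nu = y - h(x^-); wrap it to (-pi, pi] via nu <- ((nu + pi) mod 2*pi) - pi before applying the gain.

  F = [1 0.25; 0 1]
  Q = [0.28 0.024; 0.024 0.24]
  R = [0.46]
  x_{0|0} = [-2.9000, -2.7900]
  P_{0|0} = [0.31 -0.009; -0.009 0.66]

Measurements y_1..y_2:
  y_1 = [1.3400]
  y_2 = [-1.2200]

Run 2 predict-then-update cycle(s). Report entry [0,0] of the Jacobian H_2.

H_jac[0,0] = 0.0892

step 1: x^-=[-3.5975, -2.7900]  P^-=[0.6268 0.1800; 0.1800 0.9000]  H_jac=[0.1346 -0.1736]  S=[0.4901]  K=[0.1084; -0.2693]  nu=[-2.4612]  x^+=[-3.8643, -2.1271]  P^+=[0.6210 0.1943; 0.1943 0.8645]
step 2: x^-=[-4.3961, -2.1271]  P^-=[1.0522 0.4344; 0.4344 1.1045]  H_jac=[0.0892 -0.1843]  S=[0.4916]  K=[0.0280; -0.3353]  nu=[1.4709]  x^+=[-4.3549, -2.6203]  P^+=[1.0518 0.4390; 0.4390 1.0492]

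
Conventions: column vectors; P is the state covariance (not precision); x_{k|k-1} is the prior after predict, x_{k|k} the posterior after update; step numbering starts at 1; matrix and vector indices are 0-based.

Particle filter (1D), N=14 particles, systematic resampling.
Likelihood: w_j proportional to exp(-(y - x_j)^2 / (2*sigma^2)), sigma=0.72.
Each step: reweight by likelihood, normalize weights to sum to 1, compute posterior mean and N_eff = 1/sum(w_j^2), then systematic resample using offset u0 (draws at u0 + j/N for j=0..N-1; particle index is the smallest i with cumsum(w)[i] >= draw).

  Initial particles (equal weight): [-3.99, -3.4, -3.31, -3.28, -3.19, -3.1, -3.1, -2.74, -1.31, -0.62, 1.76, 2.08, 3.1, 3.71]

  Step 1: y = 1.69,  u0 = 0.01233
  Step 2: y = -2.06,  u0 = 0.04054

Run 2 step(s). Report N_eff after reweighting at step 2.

N_eff = 8.0158

step 1: w=[0.0000, 0.0000, 0.0000, 0.0000, 0.0000, 0.0000, 0.0000, 0.0000, 0.0001, 0.0029, 0.4900, 0.4251, 0.0724, 0.0096]  mean=2.0047  Neff=2.3467  idx=[10, 10, 10, 10, 10, 10, 10, 11, 11, 11, 11, 11, 11, 12]
step 2: w=[0.1331, 0.1331, 0.1331, 0.1331, 0.1331, 0.1331, 0.1331, 0.0114, 0.0114, 0.0114, 0.0114, 0.0114, 0.0114, 0.0000]  mean=1.7819  Neff=8.0158  idx=[0, 0, 1, 1, 2, 2, 3, 4, 4, 5, 5, 6, 6, 10]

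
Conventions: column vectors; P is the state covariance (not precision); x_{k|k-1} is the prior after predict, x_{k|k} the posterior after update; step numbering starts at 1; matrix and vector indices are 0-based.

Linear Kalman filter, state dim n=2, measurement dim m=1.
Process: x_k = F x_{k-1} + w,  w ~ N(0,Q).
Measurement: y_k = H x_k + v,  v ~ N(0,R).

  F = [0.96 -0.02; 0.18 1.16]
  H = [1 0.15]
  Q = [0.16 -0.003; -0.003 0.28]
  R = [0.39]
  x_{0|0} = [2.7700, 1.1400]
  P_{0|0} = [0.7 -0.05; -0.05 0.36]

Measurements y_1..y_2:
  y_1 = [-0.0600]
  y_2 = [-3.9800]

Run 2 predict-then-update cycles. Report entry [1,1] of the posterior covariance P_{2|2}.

step 1: x^-=[2.6364, 1.8210]  P^-=[0.8072 0.0541; 0.0541 0.7662]  S=[1.2307]  K=[0.6625; 0.1374]  nu=[-2.9695]  x^+=[0.6691, 1.4131]  P^+=[0.2671 -0.0579; -0.0579 0.7430]
step 2: x^-=[0.6141, 1.7596]  P^-=[0.4086 -0.0383; -0.0383 1.2643]  S=[0.8156]  K=[0.4940; 0.1855]  nu=[-4.8580]  x^+=[-1.7857, 0.8584]  P^+=[0.2096 -0.1131; -0.1131 1.2362]

P_post[1,1] = 1.2362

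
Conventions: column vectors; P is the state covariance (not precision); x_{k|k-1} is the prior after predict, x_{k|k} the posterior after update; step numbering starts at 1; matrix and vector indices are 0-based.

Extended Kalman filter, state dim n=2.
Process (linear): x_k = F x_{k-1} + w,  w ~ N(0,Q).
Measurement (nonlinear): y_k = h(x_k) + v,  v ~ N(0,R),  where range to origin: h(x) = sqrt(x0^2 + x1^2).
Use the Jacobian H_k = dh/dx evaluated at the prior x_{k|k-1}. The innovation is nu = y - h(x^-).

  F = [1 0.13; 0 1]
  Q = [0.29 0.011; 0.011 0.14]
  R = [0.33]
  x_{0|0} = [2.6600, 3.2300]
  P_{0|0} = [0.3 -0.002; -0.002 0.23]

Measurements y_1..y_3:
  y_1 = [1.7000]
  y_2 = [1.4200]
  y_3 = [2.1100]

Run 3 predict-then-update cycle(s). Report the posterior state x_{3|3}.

step 1: x^-=[3.0799, 3.2300]  P^-=[0.5934 0.0389; 0.0389 0.3700]  H_jac=[0.6901 0.7237]  S=[0.8452]  K=[0.5178; 0.3486]  nu=[-2.7630]  x^+=[1.6493, 2.2669]  P^+=[0.3668 -0.1136; -0.1136 0.2673]
step 2: x^-=[1.9440, 2.2669]  P^-=[0.6317 -0.0679; -0.0679 0.4073]  H_jac=[0.6510 0.7591]  S=[0.7653]  K=[0.4700; 0.3462]  nu=[-1.5663]  x^+=[1.2078, 1.7246]  P^+=[0.4627 -0.1924; -0.1924 0.3156]
step 3: x^-=[1.4320, 1.7246]  P^-=[0.7080 -0.1404; -0.1404 0.4556]  H_jac=[0.6388 0.7693]  S=[0.7505]  K=[0.4587; 0.3474]  nu=[-0.1316]  x^+=[1.3716, 1.6788]  P^+=[0.5501 -0.2600; -0.2600 0.3649]

x_post = [1.3716, 1.6788]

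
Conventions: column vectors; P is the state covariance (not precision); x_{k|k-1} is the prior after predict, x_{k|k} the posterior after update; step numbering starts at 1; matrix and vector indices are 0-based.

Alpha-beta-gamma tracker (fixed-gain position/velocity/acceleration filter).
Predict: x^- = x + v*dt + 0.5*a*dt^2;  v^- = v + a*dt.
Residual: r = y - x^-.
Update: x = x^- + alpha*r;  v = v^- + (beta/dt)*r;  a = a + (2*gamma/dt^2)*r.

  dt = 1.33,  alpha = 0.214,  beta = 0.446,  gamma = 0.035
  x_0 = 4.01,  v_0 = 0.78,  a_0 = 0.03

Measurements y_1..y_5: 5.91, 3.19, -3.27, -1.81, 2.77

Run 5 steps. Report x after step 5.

step 1: x_pred=5.0739  r=0.8361  x^+=5.2529  v^+=1.1003  a^+=0.0631
step 2: x_pred=6.7720  r=-3.5820  x^+=6.0055  v^+=-0.0170  a^+=-0.0787
step 3: x_pred=5.9133  r=-9.1833  x^+=3.9480  v^+=-3.2011  a^+=-0.4421
step 4: x_pred=-0.7005  r=-1.1095  x^+=-0.9379  v^+=-4.1612  a^+=-0.4860
step 5: x_pred=-6.9021  r=9.6721  x^+=-4.8322  v^+=-1.5641  a^+=-0.1032

x_post = -4.8322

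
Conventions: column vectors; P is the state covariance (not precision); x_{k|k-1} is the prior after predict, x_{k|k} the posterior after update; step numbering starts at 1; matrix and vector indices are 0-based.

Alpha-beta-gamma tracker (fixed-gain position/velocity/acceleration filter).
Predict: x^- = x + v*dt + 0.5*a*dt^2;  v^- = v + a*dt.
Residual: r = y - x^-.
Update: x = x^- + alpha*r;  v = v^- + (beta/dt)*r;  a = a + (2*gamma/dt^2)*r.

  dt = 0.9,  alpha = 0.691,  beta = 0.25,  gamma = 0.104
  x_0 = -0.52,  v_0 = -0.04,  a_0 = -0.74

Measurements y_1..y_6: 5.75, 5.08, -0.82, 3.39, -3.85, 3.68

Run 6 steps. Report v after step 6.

step 1: x_pred=-0.8557  r=6.6057  x^+=3.7088  v^+=1.1289  a^+=0.9563
step 2: x_pred=5.1122  r=-0.0322  x^+=5.0899  v^+=1.9806  a^+=0.9480
step 3: x_pred=7.2565  r=-8.0765  x^+=1.6756  v^+=0.5904  a^+=-1.1259
step 4: x_pred=1.7510  r=1.6390  x^+=2.8835  v^+=0.0323  a^+=-0.7050
step 5: x_pred=2.6271  r=-6.4771  x^+=-1.8486  v^+=-2.4014  a^+=-2.3683
step 6: x_pred=-4.9690  r=8.6490  x^+=1.0075  v^+=-2.1304  a^+=-0.1473

v_post = -2.1304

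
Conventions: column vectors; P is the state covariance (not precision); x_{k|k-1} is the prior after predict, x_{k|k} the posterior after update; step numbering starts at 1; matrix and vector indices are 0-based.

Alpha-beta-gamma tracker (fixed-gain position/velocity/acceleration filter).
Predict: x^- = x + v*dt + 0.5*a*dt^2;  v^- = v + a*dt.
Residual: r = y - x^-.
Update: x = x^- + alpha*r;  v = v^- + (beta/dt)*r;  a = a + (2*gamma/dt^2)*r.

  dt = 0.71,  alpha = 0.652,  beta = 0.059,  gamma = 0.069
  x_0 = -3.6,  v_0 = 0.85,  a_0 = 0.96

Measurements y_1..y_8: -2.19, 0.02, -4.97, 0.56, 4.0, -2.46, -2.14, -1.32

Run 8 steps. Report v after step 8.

step 1: x_pred=-2.7545  r=0.5645  x^+=-2.3865  v^+=1.5785  a^+=1.1145
step 2: x_pred=-0.9848  r=1.0048  x^+=-0.3297  v^+=2.4533  a^+=1.3896
step 3: x_pred=1.7625  r=-6.7325  x^+=-2.6271  v^+=2.8805  a^+=-0.4534
step 4: x_pred=-0.6962  r=1.2562  x^+=0.1228  v^+=2.6630  a^+=-0.1095
step 5: x_pred=1.9859  r=2.0141  x^+=3.2991  v^+=2.7526  a^+=0.4418
step 6: x_pred=5.3648  r=-7.8248  x^+=0.2630  v^+=2.4160  a^+=-1.7002
step 7: x_pred=1.5499  r=-3.6899  x^+=-0.8559  v^+=0.9022  a^+=-2.7104
step 8: x_pred=-0.8985  r=-0.4215  x^+=-1.1733  v^+=-1.0571  a^+=-2.8257

v_post = -1.0571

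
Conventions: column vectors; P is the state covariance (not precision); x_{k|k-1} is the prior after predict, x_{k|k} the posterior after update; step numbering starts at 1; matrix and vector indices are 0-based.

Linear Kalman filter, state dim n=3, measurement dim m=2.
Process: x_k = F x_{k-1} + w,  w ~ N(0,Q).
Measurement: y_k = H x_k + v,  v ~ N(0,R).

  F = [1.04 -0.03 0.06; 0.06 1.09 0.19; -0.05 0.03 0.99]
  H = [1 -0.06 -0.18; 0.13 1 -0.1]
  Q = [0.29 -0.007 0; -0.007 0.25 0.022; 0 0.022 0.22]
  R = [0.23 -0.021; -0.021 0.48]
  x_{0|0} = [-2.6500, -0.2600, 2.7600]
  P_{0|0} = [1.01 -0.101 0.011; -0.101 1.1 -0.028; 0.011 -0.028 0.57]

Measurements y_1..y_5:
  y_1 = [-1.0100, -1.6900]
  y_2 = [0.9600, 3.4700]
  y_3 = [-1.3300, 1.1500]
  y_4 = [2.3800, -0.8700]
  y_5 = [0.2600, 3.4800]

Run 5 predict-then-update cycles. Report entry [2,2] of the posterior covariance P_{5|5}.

step 1: x^-=[-2.5826, 0.0820, 2.8571]  P^-=[1.3932 -0.0872 -0.0109; -0.0872 1.5566 0.1377; -0.0109 0.1377 0.7797]  S=[1.6715 -0.0284; -0.0284 2.0180]  K=[0.8388 0.0589; -0.1100 0.7574; -0.0950 0.0275]  nu=[2.0918, -1.1506]  x^+=[-0.8956, -1.0195, 2.6268]  P^+=[0.2129 -0.0051 0.1195; -0.0051 0.3741 0.0760; 0.1195 0.0760 0.7630]
step 2: x^-=[-0.7433, -0.6659, 2.6147]  P^-=[0.5383 0.0256 0.1543; 0.0256 0.7563 0.2658; 0.1543 0.2658 0.9614]  S=[0.7493 -0.0190; -0.0190 1.2045]  K=[0.6813 0.0773; -0.0749 0.6074; -0.0423 0.1568]  nu=[2.1340, 4.4940]  x^+=[1.0577, 1.9040, 3.2291]  P^+=[0.1854 0.0150 0.1633; 0.0150 0.3060 0.1479; 0.1633 0.1479 0.9301]
step 3: x^-=[1.2367, 2.7524, 3.2010]  P^-=[0.5130 0.0638 0.2093; 0.0638 0.7147 0.3743; 0.2093 0.3743 1.1250]  S=[0.7071 -0.0046; -0.0046 1.1510]  K=[0.6674 0.0979; -0.0618 0.5954; -0.0205 0.2510]  nu=[-1.8254, -1.4431]  x^+=[-0.1229, 2.0059, 2.8762]  P^+=[0.1876 0.0277 0.1915; 0.0277 0.3036 0.2012; 0.1915 0.2012 1.0521]
step 4: x^-=[-0.0154, 2.7256, 2.9138]  P^-=[0.5184 0.0887 0.2443; 0.0887 0.7407 0.4556; 0.2443 0.4556 1.2448]  S=[0.7026 0.0029; 0.0029 1.1675]  K=[0.6672 0.1111; -0.0563 0.6054; -0.0114 0.3109]  nu=[3.0834, -3.3022]  x^+=[1.6749, 0.5528, 1.8521]  P^+=[0.1908 0.0354 0.2087; 0.0354 0.3107 0.2355; 0.2087 0.2355 1.1319]
step 5: x^-=[1.8364, 1.0549, 1.7664]  P^-=[0.5237 0.1037 0.2659; 0.1037 0.7677 0.5085; 0.2659 0.5085 1.3234]  S=[0.7022 0.0065; 0.0065 1.1881]  K=[0.6677 0.1186; -0.0539 0.6150; -0.0072 0.3458]  nu=[-1.1952, 2.3630]  x^+=[1.3186, 2.5725, 2.5921]  P^+=[0.1929 0.0397 0.2191; 0.0397 0.3167 0.2558; 0.2191 0.2558 1.1813]

P_post[2,2] = 1.1813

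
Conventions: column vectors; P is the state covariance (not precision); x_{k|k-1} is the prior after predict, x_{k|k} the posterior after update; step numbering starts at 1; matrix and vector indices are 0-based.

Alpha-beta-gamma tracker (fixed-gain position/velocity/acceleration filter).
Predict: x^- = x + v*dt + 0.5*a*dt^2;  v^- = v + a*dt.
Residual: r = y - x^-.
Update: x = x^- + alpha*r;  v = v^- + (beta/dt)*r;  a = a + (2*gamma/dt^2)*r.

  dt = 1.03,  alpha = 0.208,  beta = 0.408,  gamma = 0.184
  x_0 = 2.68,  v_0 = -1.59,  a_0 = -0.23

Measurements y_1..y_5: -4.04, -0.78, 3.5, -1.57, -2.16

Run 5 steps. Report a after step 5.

step 1: x_pred=0.9203  r=-4.9603  x^+=-0.1114  v^+=-3.7918  a^+=-1.9506
step 2: x_pred=-5.0517  r=4.2717  x^+=-4.1631  v^+=-4.1088  a^+=-0.4689
step 3: x_pred=-8.6439  r=12.1439  x^+=-6.1180  v^+=0.2187  a^+=3.7436
step 4: x_pred=-3.9070  r=2.3370  x^+=-3.4209  v^+=5.0003  a^+=4.5542
step 5: x_pred=4.1451  r=-6.3051  x^+=2.8337  v^+=7.1935  a^+=2.3671

a_post = 2.3671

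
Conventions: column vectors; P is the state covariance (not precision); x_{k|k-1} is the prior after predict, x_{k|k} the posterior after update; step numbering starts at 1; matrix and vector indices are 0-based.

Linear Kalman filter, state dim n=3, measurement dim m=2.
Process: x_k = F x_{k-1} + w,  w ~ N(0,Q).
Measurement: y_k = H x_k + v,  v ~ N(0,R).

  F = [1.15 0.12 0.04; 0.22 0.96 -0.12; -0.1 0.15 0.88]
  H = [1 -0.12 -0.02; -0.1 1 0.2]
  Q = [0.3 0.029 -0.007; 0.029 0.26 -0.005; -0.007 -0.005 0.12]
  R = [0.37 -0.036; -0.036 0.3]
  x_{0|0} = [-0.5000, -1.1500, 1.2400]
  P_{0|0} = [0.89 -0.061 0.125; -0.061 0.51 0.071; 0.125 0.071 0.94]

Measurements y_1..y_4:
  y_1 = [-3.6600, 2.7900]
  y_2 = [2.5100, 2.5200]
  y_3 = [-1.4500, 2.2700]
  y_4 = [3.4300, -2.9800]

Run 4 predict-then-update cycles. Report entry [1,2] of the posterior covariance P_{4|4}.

step 1: x^-=[-0.6634, -1.3628, 0.9687]  P^-=[1.4812 0.2250 0.0571; 0.2250 0.7379 0.0378; 0.0571 0.0378 0.8669]  S=[1.8061 -0.0386; -0.0386 1.0552]  K=[0.8070 0.1132; 0.0898 0.6884; 0.0237 0.1956]  nu=[-3.1408, 3.8927]  x^+=[-2.7573, 1.0348, 1.6559]  P^+=[0.2987 0.0337 0.0054; 0.0337 0.2280 -0.1068; 0.0054 -0.1068 0.8259]
step 2: x^-=[-2.9805, 0.1881, 1.8882]  P^-=[0.7083 0.1617 -0.0092; 0.1617 0.5350 -0.1553; -0.0092 -0.1553 0.7375]  S=[1.0472 -0.0054; -0.0054 0.7775]  K=[0.6587 0.1190; 0.0993 0.6281; -0.0052 -0.0088]  nu=[5.5509, 1.6562]  x^+=[0.8730, 1.7794, 1.8449]  P^+=[0.2438 0.0374 -0.0049; 0.0374 0.2187 -0.1504; -0.0049 -0.1504 0.7374]
step 3: x^-=[1.2913, 1.6789, 1.8032]  P^-=[0.6352 0.1516 -0.0209; 0.1516 0.5346 -0.1845; -0.0209 -0.1845 0.6584]  S=[0.9767 -0.0090; -0.0090 0.7641]  K=[0.6332 0.1173; 0.0991 0.6328; -0.0128 -0.0665]  nu=[-2.5037, 0.3596]  x^+=[-0.2520, 1.6583, 1.8113]  P^+=[0.2344 0.0373 -0.0074; 0.0373 0.2202 -0.1512; -0.0074 -0.1512 0.6549]
step 4: x^-=[-0.0183, 1.3192, 1.8679]  P^-=[0.6224 0.1500 -0.0253; 0.1500 0.5347 -0.1765; -0.0253 -0.1765 0.5947]  S=[0.9645 -0.0103; -0.0103 0.7652]  K=[0.6284 0.1166; 0.0995 0.6345; -0.0173 -0.0721]  nu=[3.6440, -4.6746]  x^+=[1.7266, -1.2842, 2.1419]  P^+=[0.2326 0.0374 -0.0088; 0.0374 0.2185 -0.1400; -0.0088 -0.1400 0.5905]

P_post[1,2] = -0.1400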